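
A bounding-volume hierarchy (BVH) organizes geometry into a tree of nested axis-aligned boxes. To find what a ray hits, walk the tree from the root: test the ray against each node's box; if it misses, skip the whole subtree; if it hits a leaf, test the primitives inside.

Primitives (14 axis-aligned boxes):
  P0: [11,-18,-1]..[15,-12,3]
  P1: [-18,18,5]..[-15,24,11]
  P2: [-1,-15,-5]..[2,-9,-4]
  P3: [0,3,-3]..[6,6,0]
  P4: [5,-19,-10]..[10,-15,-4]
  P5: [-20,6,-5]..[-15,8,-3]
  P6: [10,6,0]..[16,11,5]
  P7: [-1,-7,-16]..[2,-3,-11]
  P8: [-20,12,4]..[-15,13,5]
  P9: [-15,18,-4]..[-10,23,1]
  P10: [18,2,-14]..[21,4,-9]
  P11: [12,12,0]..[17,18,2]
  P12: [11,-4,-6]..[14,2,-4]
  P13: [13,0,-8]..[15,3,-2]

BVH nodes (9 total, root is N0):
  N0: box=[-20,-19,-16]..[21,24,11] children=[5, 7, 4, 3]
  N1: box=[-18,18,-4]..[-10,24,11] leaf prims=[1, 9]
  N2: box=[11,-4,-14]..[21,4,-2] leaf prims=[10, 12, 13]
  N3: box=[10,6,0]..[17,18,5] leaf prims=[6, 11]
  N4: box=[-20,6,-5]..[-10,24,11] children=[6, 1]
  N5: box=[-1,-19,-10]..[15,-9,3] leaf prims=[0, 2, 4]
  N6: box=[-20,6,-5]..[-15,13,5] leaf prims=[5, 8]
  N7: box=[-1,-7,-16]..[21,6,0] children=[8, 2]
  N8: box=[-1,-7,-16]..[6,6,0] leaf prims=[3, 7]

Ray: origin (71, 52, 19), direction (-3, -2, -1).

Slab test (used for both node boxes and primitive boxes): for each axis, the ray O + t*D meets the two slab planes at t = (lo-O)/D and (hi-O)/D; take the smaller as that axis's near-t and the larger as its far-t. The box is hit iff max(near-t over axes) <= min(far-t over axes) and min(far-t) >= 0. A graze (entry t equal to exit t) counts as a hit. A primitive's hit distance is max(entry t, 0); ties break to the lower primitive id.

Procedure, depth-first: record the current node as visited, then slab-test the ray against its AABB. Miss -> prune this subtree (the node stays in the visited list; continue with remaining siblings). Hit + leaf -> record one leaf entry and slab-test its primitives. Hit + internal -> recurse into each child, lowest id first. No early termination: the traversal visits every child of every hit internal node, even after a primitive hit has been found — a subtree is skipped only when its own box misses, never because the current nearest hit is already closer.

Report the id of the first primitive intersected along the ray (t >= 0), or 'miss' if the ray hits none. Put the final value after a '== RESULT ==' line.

Trace the traversal:
N0 x:[50/3,91/3] y:[14,71/2] z:[8,35] -> hit [50/3,91/3], descend [3, 4, 5, 7]
  N3 x:[18,61/3] y:[17,23] z:[14,19] -> hit [18,19] leaf, test {P6(miss), P11@t=18}
  N4 x:[27,91/3] y:[14,23] z:[8,24] -> miss, prune
  N5 x:[56/3,24] y:[61/2,71/2] z:[16,29] -> miss, prune
  N7 x:[50/3,24] y:[23,59/2] z:[19,35] -> hit [23,24], descend [2, 8]
    N2 x:[50/3,20] y:[24,28] z:[21,33] -> miss, prune
    N8 x:[65/3,24] y:[23,59/2] z:[19,35] -> hit [23,24] leaf, test {P3(miss), P7(miss)}

Visited [0, 3, 4, 5, 7, 2, 8]. Tests: 7 box, 2 leaf. Nearest: P11.

== RESULT ==
11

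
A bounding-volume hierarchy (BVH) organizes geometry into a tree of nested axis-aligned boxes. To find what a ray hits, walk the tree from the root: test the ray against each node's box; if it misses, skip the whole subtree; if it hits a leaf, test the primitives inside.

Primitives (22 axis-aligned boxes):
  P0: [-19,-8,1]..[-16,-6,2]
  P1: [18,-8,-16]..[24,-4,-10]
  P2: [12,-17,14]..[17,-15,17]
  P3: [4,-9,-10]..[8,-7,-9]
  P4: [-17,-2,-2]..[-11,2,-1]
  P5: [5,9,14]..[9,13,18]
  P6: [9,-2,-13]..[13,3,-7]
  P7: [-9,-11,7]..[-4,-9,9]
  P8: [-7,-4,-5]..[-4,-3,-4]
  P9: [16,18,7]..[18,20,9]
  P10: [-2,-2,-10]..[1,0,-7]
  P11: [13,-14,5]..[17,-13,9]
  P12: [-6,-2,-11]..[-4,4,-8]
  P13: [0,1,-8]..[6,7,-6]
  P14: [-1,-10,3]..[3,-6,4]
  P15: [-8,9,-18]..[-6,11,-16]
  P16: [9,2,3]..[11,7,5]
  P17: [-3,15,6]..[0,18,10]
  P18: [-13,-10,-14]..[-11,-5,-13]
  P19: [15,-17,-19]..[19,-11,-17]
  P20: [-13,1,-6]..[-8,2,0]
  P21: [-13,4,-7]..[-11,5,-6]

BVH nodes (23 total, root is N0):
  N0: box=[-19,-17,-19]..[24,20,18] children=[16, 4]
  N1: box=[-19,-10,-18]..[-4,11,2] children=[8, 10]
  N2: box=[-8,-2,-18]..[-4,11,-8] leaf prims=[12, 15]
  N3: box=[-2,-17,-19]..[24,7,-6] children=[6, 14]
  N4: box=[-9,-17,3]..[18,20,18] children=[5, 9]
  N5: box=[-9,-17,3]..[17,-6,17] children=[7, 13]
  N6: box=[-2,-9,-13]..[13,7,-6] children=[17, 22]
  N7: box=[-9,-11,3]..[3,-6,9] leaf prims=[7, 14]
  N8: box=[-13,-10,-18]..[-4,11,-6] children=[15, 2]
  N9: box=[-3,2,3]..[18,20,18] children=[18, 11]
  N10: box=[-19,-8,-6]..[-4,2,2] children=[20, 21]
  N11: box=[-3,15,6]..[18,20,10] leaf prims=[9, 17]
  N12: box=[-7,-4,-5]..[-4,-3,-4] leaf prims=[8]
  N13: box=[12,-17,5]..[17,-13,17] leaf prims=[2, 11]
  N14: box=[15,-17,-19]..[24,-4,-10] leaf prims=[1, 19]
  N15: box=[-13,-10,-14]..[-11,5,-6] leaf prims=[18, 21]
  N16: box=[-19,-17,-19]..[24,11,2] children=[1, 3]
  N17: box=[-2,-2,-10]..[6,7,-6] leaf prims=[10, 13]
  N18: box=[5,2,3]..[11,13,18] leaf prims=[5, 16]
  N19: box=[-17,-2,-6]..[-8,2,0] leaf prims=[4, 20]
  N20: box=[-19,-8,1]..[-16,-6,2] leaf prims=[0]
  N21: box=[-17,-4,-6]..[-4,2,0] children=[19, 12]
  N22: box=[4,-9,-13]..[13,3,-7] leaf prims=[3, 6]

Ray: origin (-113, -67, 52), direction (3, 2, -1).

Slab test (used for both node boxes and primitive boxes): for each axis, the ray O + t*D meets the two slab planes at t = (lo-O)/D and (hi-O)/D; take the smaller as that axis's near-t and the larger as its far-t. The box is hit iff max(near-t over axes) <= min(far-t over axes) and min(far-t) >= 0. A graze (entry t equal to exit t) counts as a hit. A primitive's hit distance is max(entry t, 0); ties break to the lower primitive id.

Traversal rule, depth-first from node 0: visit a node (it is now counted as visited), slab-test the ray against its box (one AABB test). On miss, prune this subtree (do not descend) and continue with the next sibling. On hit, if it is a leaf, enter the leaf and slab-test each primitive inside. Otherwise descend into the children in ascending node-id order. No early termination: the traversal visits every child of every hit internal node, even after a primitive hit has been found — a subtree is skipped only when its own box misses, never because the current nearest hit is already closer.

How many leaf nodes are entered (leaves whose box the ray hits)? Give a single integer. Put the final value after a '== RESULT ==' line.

Walk:
N0 x:[94/3,137/3] y:[25,87/2] z:[34,71] -> hit [34,87/2], descend [4, 16]
  N4 x:[104/3,131/3] y:[25,87/2] z:[34,49] -> hit [104/3,87/2], descend [5, 9]
    N5 x:[104/3,130/3] y:[25,61/2] z:[35,49] -> miss, prune
    N9 x:[110/3,131/3] y:[69/2,87/2] z:[34,49] -> hit [110/3,87/2], descend [11, 18]
      N11 x:[110/3,131/3] y:[41,87/2] z:[42,46] -> hit [42,87/2] leaf, test {P9@t=43, P17(miss)}
      N18 x:[118/3,124/3] y:[69/2,40] z:[34,49] -> hit [118/3,40] leaf, test {P5(miss), P16(miss)}
  N16 x:[94/3,137/3] y:[25,39] z:[50,71] -> miss, prune

Summary -> nodes [0, 4, 5, 9, 11, 18, 16]; box-tests=7; leaf-entries=2; first=P9

== RESULT ==
2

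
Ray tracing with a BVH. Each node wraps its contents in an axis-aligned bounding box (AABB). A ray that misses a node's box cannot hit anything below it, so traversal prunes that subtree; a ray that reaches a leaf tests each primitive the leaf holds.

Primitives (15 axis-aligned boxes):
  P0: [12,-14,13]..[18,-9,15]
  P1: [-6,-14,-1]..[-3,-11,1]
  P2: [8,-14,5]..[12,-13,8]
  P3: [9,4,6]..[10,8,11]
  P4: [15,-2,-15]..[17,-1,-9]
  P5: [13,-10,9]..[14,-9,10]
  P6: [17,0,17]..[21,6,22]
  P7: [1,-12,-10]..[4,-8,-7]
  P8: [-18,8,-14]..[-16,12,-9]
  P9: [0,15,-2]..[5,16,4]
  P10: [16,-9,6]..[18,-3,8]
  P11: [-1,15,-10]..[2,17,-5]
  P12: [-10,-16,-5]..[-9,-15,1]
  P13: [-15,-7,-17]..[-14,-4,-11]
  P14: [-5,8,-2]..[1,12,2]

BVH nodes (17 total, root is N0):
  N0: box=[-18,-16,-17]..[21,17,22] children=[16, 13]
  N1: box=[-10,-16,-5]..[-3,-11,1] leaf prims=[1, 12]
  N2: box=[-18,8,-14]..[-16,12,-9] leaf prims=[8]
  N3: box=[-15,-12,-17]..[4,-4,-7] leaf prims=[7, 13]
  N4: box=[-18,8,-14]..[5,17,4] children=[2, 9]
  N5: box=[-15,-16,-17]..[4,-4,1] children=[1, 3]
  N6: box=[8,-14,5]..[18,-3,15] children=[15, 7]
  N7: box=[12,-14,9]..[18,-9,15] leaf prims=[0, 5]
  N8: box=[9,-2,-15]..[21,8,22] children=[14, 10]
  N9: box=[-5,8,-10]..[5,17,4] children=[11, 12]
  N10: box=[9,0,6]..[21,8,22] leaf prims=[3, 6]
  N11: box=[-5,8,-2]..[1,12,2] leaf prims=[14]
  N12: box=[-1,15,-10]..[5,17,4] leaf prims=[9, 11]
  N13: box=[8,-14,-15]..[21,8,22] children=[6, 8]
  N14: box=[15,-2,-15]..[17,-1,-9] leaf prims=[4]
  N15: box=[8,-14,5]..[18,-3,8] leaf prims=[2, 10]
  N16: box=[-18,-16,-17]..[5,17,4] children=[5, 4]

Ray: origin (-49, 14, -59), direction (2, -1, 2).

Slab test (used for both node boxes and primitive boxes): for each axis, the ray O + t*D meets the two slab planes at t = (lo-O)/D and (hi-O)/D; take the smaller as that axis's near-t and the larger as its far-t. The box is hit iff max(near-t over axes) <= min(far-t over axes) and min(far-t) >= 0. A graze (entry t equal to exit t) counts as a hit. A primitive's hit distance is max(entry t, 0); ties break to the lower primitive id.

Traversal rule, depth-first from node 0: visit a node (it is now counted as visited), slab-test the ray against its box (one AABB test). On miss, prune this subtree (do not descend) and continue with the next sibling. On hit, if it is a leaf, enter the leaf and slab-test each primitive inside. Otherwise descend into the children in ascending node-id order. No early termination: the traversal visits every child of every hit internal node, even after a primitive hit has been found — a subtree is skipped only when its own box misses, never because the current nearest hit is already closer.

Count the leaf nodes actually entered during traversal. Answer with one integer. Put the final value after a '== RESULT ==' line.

Walk:
N0 x:[31/2,35] y:[-3,30] z:[21,81/2] -> hit [21,30], descend [13, 16]
  N13 x:[57/2,35] y:[6,28] z:[22,81/2] -> miss, prune
  N16 x:[31/2,27] y:[-3,30] z:[21,63/2] -> hit [21,27], descend [4, 5]
    N4 x:[31/2,27] y:[-3,6] z:[45/2,63/2] -> miss, prune
    N5 x:[17,53/2] y:[18,30] z:[21,30] -> hit [21,53/2], descend [1, 3]
      N1 x:[39/2,23] y:[25,30] z:[27,30] -> miss, prune
      N3 x:[17,53/2] y:[18,26] z:[21,26] -> hit [21,26] leaf, test {P7@t=25, P13(miss)}

Visited [0, 13, 16, 4, 5, 1, 3]. Tests: 7 box, 1 leaf. Nearest: P7.

== RESULT ==
1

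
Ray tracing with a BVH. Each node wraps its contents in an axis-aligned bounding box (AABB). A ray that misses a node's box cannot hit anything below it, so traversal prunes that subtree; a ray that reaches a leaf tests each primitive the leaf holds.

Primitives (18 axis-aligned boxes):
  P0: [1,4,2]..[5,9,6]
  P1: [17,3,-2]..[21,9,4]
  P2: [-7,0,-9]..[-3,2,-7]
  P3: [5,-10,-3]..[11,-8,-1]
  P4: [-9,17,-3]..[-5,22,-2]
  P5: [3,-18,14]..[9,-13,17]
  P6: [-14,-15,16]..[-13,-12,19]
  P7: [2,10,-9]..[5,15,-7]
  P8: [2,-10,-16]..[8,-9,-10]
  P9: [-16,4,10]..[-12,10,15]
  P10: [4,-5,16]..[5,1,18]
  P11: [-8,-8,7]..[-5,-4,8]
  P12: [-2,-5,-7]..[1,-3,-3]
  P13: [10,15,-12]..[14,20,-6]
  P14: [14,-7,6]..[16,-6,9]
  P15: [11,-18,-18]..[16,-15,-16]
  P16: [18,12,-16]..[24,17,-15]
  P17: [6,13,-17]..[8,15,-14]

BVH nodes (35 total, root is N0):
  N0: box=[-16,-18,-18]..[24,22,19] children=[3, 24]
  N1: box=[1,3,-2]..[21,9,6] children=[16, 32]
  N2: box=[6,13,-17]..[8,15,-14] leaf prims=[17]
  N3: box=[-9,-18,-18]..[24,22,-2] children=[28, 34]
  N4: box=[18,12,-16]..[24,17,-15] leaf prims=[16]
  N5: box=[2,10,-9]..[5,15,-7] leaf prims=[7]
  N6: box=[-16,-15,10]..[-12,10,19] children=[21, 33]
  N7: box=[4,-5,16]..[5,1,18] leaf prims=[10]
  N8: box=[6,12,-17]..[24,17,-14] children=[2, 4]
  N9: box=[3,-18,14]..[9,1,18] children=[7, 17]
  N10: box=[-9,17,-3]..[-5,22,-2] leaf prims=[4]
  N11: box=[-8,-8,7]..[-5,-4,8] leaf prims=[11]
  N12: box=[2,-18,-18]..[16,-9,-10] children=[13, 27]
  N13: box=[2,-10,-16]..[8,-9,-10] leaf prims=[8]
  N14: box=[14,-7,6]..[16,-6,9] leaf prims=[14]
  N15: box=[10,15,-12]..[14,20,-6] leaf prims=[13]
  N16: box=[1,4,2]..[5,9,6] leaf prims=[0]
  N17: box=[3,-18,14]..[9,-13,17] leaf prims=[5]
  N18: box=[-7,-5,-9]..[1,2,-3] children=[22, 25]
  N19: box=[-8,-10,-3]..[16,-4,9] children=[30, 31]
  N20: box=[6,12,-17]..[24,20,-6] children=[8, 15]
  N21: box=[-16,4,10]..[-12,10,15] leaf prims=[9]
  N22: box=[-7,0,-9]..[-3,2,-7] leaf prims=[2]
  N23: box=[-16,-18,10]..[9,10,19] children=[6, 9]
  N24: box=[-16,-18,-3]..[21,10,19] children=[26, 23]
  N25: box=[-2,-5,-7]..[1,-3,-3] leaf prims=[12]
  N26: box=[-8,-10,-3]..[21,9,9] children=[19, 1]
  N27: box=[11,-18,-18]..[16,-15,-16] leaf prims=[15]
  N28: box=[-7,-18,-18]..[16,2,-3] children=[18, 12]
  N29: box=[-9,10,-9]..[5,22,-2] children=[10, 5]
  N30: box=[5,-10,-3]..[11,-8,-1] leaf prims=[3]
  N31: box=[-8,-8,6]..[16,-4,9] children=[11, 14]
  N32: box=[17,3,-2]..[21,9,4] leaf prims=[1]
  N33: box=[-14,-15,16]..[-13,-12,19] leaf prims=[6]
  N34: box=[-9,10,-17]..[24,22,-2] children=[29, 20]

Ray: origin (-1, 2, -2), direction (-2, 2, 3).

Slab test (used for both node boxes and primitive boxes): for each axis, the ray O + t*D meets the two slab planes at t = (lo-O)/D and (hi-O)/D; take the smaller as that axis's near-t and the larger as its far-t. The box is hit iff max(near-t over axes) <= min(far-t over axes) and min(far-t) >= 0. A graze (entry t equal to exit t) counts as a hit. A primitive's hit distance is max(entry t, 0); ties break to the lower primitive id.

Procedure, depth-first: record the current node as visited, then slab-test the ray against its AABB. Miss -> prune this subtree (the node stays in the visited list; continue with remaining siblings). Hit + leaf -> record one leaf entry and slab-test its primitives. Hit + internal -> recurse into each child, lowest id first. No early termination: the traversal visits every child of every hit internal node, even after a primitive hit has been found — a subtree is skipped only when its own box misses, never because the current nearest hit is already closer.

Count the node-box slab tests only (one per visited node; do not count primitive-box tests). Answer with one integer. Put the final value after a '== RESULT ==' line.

Traverse from the root:
N0 x:[-25/2,15/2] y:[-10,10] z:[-16/3,7] -> hit [-16/3,7], descend [3, 24]
  N3 x:[-25/2,4] y:[-10,10] z:[-16/3,0] -> hit [-16/3,0], descend [28, 34]
    N28 x:[-17/2,3] y:[-10,0] z:[-16/3,-1/3] -> miss, prune
    N34 x:[-25/2,4] y:[4,10] z:[-5,0] -> miss, prune
  N24 x:[-11,15/2] y:[-10,4] z:[-1/3,7] -> hit [-1/3,4], descend [23, 26]
    N23 x:[-5,15/2] y:[-10,4] z:[4,7] -> hit [4,4], descend [6, 9]
      N6 x:[11/2,15/2] y:[-17/2,4] z:[4,7] -> miss, prune
      N9 x:[-5,-2] y:[-10,-1/2] z:[16/3,20/3] -> miss, prune
    N26 x:[-11,7/2] y:[-6,7/2] z:[-1/3,11/3] -> hit [-1/3,7/2], descend [1, 19]
      N1 x:[-11,-1] y:[1/2,7/2] z:[0,8/3] -> miss, prune
      N19 x:[-17/2,7/2] y:[-6,-3] z:[-1/3,11/3] -> miss, prune

order=[0, 3, 28, 34, 24, 23, 6, 9, 26, 1, 19]  |boxes|=11  |leaves|=0  hit=miss

== RESULT ==
11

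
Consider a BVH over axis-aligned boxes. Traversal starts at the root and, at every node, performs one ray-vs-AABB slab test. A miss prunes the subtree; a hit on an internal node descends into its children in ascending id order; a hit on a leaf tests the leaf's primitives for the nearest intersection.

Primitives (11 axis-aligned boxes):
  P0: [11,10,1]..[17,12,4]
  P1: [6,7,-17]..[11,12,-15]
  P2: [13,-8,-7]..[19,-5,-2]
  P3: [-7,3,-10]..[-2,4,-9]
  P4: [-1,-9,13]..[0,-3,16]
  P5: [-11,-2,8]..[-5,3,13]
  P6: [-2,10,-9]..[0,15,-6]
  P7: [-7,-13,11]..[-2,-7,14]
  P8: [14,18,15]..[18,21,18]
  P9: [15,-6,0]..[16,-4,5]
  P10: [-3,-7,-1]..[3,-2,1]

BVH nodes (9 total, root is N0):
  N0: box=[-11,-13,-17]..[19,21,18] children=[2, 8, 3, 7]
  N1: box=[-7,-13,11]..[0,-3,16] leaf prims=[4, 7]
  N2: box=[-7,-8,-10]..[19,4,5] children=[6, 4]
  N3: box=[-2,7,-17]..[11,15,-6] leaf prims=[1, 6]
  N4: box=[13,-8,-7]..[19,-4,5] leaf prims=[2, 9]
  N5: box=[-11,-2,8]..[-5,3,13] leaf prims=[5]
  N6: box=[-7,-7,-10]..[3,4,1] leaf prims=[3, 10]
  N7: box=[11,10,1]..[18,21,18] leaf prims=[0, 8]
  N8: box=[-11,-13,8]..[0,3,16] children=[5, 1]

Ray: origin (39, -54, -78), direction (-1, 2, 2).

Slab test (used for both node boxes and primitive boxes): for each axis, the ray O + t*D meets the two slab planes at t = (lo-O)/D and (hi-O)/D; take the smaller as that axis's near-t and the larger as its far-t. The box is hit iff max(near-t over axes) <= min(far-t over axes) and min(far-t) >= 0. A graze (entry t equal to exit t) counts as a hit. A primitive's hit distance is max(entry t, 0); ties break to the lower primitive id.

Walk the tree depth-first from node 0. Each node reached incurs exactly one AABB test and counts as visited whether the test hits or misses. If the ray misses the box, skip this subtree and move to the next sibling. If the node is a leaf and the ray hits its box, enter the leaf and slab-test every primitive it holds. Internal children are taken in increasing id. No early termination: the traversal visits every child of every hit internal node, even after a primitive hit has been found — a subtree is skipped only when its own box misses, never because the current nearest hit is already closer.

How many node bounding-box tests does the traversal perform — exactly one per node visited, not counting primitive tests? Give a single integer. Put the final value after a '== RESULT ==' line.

Trace the traversal:
N0 x:[20,50] y:[41/2,75/2] z:[61/2,48] -> hit [61/2,75/2], descend [2, 3, 7, 8]
  N2 x:[20,46] y:[23,29] z:[34,83/2] -> miss, prune
  N3 x:[28,41] y:[61/2,69/2] z:[61/2,36] -> hit [61/2,69/2] leaf, test {P1@t=61/2, P6(miss)}
  N7 x:[21,28] y:[32,75/2] z:[79/2,48] -> miss, prune
  N8 x:[39,50] y:[41/2,57/2] z:[43,47] -> miss, prune

Visited [0, 2, 3, 7, 8]. Tests: 5 box, 1 leaf. Nearest: P1.

== RESULT ==
5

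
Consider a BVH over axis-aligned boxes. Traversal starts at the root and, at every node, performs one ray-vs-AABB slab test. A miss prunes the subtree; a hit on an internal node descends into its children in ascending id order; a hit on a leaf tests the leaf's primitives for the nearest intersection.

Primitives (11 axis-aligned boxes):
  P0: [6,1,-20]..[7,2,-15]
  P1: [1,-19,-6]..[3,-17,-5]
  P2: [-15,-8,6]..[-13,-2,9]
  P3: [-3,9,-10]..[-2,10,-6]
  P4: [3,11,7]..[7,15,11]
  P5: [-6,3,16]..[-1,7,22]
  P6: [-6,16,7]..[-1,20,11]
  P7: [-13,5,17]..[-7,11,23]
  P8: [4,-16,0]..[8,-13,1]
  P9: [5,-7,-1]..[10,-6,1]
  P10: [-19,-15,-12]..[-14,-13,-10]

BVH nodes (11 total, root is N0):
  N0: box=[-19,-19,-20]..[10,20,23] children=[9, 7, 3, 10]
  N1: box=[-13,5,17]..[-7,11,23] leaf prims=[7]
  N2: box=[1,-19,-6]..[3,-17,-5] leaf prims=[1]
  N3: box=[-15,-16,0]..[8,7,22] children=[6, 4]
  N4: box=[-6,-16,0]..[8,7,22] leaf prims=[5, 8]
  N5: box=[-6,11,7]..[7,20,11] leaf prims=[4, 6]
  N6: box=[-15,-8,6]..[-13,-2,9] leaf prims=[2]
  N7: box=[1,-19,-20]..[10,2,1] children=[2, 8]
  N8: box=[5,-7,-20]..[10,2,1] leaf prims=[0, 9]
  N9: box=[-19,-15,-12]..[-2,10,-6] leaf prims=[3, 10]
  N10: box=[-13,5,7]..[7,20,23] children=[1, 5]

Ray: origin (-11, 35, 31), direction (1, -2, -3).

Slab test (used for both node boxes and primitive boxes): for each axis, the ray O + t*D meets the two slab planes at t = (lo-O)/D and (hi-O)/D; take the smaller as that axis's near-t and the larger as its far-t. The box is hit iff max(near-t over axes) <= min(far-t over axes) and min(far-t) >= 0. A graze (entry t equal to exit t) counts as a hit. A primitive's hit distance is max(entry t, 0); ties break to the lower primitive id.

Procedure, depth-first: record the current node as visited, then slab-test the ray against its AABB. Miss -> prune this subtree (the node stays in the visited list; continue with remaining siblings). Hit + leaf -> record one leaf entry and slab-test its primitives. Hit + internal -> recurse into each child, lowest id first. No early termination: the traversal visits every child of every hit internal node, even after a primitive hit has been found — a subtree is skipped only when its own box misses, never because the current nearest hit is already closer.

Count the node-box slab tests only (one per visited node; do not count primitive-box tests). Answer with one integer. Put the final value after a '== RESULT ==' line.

Walk:
N0 x:[-8,21] y:[15/2,27] z:[8/3,17] -> hit [15/2,17], descend [3, 7, 9, 10]
  N3 x:[-4,19] y:[14,51/2] z:[3,31/3] -> miss, prune
  N7 x:[12,21] y:[33/2,27] z:[10,17] -> hit [33/2,17], descend [2, 8]
    N2 x:[12,14] y:[26,27] z:[12,37/3] -> miss, prune
    N8 x:[16,21] y:[33/2,21] z:[10,17] -> hit [33/2,17] leaf, test {P0@t=17, P9(miss)}
  N9 x:[-8,9] y:[25/2,25] z:[37/3,43/3] -> miss, prune
  N10 x:[-2,18] y:[15/2,15] z:[8/3,8] -> hit [15/2,8], descend [1, 5]
    N1 x:[-2,4] y:[12,15] z:[8/3,14/3] -> miss, prune
    N5 x:[5,18] y:[15/2,12] z:[20/3,8] -> hit [15/2,8] leaf, test {P4(miss), P6@t=15/2}

9 AABB tests over nodes [0, 3, 7, 2, 8, 9, 10, 1, 5]; 2 leaves entered; closest P6.

== RESULT ==
9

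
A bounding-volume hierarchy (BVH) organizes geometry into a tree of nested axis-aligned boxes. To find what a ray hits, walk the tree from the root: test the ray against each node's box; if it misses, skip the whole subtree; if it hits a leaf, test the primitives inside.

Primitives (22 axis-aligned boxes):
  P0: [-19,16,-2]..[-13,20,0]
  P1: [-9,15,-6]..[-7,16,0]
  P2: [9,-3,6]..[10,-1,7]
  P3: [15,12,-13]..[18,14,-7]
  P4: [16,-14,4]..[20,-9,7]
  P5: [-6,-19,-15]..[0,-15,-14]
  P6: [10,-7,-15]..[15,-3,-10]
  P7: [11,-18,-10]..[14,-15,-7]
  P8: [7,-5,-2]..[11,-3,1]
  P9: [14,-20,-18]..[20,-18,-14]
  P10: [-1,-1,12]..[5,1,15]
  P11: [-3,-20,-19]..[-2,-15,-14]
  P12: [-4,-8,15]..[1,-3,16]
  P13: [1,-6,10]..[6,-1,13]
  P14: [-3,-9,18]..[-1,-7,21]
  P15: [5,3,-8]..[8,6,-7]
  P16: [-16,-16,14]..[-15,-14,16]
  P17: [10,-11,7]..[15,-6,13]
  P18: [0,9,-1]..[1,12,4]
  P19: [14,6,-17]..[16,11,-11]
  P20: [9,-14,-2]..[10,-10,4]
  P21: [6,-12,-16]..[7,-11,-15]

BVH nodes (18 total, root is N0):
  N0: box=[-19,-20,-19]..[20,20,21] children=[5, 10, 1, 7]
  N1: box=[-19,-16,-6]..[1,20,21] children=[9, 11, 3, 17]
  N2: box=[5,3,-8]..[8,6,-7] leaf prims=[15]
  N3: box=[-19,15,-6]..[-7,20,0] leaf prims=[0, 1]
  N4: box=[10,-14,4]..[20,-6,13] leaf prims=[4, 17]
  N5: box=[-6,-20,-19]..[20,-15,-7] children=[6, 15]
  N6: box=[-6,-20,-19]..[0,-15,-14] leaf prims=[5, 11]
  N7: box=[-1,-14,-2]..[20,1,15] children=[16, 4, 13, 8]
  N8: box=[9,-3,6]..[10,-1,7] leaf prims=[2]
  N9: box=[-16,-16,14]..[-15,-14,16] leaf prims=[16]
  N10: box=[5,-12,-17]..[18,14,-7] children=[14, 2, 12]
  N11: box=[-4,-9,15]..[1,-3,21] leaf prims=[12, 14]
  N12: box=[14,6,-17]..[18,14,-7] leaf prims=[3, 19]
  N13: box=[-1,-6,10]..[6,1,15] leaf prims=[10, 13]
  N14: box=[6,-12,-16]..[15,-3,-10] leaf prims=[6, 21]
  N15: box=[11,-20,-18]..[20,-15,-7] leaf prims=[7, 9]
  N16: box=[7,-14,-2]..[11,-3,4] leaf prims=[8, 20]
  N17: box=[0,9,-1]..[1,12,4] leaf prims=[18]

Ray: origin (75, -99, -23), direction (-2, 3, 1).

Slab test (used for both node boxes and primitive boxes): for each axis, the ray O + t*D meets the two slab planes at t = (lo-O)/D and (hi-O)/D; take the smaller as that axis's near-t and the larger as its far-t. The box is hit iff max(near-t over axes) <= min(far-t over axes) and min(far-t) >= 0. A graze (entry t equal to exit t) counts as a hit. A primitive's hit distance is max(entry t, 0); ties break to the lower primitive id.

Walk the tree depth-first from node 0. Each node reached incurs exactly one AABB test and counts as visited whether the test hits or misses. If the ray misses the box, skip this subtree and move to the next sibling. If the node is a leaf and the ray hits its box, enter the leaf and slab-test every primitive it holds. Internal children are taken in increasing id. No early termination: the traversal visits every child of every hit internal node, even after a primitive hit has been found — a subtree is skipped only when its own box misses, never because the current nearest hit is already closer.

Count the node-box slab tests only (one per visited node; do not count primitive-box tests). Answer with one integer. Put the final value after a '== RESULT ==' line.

Walk:
N0 x:[55/2,47] y:[79/3,119/3] z:[4,44] -> hit [55/2,119/3], descend [1, 5, 7, 10]
  N1 x:[37,47] y:[83/3,119/3] z:[17,44] -> hit [37,119/3], descend [3, 9, 11, 17]
    N3 x:[41,47] y:[38,119/3] z:[17,23] -> miss, prune
    N9 x:[45,91/2] y:[83/3,85/3] z:[37,39] -> miss, prune
    N11 x:[37,79/2] y:[30,32] z:[38,44] -> miss, prune
    N17 x:[37,75/2] y:[36,37] z:[22,27] -> miss, prune
  N5 x:[55/2,81/2] y:[79/3,28] z:[4,16] -> miss, prune
  N7 x:[55/2,38] y:[85/3,100/3] z:[21,38] -> hit [85/3,100/3], descend [4, 8, 13, 16]
    N4 x:[55/2,65/2] y:[85/3,31] z:[27,36] -> hit [85/3,31] leaf, test {P4@t=85/3, P17@t=30}
    N8 x:[65/2,33] y:[32,98/3] z:[29,30] -> miss, prune
    N13 x:[69/2,38] y:[31,100/3] z:[33,38] -> miss, prune
    N16 x:[32,34] y:[85/3,32] z:[21,27] -> miss, prune
  N10 x:[57/2,35] y:[29,113/3] z:[6,16] -> miss, prune

order=[0, 1, 3, 9, 11, 17, 5, 7, 4, 8, 13, 16, 10]  |boxes|=13  |leaves|=1  hit=P4

== RESULT ==
13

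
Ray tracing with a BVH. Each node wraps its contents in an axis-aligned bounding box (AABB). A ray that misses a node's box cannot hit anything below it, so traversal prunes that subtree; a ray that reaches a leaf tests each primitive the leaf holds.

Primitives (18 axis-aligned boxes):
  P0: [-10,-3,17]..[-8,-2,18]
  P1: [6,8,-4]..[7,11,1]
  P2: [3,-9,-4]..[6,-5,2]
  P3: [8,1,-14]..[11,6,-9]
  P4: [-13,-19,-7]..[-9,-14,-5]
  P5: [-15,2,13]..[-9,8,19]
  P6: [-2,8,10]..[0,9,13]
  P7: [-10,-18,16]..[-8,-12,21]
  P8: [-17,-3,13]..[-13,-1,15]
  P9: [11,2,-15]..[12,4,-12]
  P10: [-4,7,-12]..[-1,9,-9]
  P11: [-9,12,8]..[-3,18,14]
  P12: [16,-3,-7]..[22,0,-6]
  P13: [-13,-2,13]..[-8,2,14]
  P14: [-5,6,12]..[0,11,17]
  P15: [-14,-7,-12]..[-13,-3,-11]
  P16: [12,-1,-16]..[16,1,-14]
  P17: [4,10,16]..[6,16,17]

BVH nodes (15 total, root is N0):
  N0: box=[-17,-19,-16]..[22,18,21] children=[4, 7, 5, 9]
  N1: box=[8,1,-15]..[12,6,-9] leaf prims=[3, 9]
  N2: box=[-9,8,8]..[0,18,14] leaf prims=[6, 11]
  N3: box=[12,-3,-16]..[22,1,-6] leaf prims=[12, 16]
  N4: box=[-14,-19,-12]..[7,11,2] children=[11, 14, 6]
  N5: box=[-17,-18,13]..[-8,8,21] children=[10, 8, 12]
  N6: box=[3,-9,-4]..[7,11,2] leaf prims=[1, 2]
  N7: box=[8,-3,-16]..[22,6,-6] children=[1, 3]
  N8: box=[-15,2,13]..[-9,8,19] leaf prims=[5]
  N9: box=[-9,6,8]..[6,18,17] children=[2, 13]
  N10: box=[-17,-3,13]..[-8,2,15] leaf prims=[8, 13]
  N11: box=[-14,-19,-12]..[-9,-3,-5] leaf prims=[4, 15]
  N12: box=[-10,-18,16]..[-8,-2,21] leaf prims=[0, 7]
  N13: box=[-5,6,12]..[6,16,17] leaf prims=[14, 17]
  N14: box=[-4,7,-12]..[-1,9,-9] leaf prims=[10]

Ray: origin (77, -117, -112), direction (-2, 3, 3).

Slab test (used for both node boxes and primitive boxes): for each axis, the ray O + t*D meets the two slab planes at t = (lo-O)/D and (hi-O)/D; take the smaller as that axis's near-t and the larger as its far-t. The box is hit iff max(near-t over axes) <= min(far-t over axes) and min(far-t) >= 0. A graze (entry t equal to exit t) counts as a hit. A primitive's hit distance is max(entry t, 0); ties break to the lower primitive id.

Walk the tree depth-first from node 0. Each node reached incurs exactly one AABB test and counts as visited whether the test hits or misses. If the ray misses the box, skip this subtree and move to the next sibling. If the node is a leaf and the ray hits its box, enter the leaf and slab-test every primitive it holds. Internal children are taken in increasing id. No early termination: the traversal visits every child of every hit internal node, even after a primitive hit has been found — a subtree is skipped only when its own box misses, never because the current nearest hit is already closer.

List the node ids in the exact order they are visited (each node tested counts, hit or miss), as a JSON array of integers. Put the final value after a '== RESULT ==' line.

Trace the traversal:
N0 x:[55/2,47] y:[98/3,45] z:[32,133/3] -> hit [98/3,133/3], descend [4, 5, 7, 9]
  N4 x:[35,91/2] y:[98/3,128/3] z:[100/3,38] -> hit [35,38], descend [6, 11, 14]
    N6 x:[35,37] y:[36,128/3] z:[36,38] -> hit [36,37] leaf, test {P1(miss), P2@t=36}
    N11 x:[43,91/2] y:[98/3,38] z:[100/3,107/3] -> miss, prune
    N14 x:[39,81/2] y:[124/3,42] z:[100/3,103/3] -> miss, prune
  N5 x:[85/2,47] y:[33,125/3] z:[125/3,133/3] -> miss, prune
  N7 x:[55/2,69/2] y:[38,41] z:[32,106/3] -> miss, prune
  N9 x:[71/2,43] y:[41,45] z:[40,43] -> hit [41,43], descend [2, 13]
    N2 x:[77/2,43] y:[125/3,45] z:[40,42] -> hit [125/3,42] leaf, test {P6(miss), P11(miss)}
    N13 x:[71/2,41] y:[41,133/3] z:[124/3,43] -> miss, prune

Visited [0, 4, 6, 11, 14, 5, 7, 9, 2, 13]. Tests: 10 box, 2 leaf. Nearest: P2.

== RESULT ==
[0, 4, 6, 11, 14, 5, 7, 9, 2, 13]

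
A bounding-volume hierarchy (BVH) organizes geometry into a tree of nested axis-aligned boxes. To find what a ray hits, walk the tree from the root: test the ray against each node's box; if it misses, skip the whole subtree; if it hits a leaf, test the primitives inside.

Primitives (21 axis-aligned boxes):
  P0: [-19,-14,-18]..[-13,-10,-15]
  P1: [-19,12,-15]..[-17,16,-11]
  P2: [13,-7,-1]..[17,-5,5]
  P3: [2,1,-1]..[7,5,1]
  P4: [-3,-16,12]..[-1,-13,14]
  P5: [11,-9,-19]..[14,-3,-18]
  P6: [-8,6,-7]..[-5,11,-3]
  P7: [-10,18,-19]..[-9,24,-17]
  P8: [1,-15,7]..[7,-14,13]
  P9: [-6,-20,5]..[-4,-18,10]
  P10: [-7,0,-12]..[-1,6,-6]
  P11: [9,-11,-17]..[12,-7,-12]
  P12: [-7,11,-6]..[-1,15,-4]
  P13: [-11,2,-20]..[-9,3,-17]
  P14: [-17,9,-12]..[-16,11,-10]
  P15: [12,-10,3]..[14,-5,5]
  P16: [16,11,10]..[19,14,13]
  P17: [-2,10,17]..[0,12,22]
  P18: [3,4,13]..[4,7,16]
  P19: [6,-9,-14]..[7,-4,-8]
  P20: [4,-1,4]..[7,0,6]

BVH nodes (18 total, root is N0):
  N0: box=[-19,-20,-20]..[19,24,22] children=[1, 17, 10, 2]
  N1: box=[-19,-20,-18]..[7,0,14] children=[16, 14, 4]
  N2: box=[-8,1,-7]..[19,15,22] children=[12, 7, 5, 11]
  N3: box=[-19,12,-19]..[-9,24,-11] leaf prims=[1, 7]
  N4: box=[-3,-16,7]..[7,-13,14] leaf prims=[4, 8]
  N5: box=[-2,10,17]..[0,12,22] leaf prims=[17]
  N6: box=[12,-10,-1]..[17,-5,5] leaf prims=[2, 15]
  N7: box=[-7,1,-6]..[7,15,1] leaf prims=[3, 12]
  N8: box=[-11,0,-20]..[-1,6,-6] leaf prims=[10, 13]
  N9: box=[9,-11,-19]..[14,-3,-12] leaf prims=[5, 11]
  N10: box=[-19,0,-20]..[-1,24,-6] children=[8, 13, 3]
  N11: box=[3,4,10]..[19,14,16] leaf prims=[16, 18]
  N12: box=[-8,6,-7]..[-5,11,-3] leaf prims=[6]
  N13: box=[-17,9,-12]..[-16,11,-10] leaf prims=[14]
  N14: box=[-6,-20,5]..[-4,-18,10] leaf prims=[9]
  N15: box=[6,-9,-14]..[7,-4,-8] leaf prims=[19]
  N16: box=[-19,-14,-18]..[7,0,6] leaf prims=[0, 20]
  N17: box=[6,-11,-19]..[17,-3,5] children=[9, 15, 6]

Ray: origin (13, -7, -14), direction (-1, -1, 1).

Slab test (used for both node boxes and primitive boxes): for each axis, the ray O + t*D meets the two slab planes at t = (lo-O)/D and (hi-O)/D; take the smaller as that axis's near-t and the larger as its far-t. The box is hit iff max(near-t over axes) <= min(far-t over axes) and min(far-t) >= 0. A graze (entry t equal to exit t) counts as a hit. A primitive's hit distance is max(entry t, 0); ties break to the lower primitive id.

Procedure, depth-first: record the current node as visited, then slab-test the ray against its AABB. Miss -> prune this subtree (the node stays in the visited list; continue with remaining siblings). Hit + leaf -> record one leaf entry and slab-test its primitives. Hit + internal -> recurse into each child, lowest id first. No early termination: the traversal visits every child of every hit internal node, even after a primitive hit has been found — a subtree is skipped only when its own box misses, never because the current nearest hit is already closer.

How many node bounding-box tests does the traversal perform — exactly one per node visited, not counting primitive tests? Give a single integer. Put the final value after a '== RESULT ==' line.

Trace the traversal:
N0 x:[-6,32] y:[-31,13] z:[-6,36] -> hit [-6,13], descend [1, 2, 10, 17]
  N1 x:[6,32] y:[-7,13] z:[-4,28] -> hit [6,13], descend [4, 14, 16]
    N4 x:[6,16] y:[6,9] z:[21,28] -> miss, prune
    N14 x:[17,19] y:[11,13] z:[19,24] -> miss, prune
    N16 x:[6,32] y:[-7,7] z:[-4,20] -> hit [6,7] leaf, test {P0(miss), P20(miss)}
  N2 x:[-6,21] y:[-22,-8] z:[7,36] -> miss, prune
  N10 x:[14,32] y:[-31,-7] z:[-6,8] -> miss, prune
  N17 x:[-4,7] y:[-4,4] z:[-5,19] -> hit [-4,4], descend [6, 9, 15]
    N6 x:[-4,1] y:[-2,3] z:[13,19] -> miss, prune
    N9 x:[-1,4] y:[-4,4] z:[-5,2] -> hit [-1,2] leaf, test {P5(miss), P11@t=1}
    N15 x:[6,7] y:[-3,2] z:[0,6] -> miss, prune

Summary -> nodes [0, 1, 4, 14, 16, 2, 10, 17, 6, 9, 15]; box-tests=11; leaf-entries=2; first=P11

== RESULT ==
11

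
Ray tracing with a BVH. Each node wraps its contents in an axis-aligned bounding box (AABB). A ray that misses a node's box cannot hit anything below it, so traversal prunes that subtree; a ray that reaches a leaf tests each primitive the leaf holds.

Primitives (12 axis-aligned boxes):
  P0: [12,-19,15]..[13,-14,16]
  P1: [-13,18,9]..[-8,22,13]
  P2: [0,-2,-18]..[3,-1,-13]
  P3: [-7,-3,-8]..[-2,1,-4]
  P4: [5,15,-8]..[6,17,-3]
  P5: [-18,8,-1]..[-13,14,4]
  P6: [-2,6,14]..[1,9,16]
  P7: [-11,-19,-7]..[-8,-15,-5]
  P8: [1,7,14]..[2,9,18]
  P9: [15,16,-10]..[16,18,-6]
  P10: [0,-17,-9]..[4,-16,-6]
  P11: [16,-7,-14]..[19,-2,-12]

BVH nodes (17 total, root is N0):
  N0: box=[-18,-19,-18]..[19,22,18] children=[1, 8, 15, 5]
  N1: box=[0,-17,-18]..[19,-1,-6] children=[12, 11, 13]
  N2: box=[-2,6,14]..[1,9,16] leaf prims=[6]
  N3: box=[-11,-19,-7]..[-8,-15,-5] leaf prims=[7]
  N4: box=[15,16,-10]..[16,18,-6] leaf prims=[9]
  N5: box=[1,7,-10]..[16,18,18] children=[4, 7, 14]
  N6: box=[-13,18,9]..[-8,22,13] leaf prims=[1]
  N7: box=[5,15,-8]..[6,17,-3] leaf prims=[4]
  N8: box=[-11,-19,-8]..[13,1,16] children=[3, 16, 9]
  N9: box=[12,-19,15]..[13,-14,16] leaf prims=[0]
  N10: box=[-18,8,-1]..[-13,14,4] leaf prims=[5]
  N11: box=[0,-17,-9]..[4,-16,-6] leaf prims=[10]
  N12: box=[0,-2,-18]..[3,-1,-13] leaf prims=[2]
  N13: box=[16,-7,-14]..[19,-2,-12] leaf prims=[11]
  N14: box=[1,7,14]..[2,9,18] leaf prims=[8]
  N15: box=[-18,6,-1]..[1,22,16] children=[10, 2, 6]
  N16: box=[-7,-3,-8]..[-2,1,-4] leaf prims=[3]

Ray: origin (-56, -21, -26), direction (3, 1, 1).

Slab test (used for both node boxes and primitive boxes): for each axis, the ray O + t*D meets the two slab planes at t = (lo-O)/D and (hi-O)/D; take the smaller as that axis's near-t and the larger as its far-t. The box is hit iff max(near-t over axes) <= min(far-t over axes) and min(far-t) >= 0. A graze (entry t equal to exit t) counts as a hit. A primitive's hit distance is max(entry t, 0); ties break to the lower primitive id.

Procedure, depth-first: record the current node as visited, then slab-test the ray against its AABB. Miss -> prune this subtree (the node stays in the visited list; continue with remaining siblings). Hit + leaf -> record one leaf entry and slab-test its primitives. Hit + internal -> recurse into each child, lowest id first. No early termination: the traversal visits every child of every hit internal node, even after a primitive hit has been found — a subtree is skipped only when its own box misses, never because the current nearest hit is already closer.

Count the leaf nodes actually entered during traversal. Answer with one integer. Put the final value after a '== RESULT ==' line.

Traverse from the root:
N0 x:[38/3,25] y:[2,43] z:[8,44] -> hit [38/3,25], descend [1, 5, 8, 15]
  N1 x:[56/3,25] y:[4,20] z:[8,20] -> hit [56/3,20], descend [11, 12, 13]
    N11 x:[56/3,20] y:[4,5] z:[17,20] -> miss, prune
    N12 x:[56/3,59/3] y:[19,20] z:[8,13] -> miss, prune
    N13 x:[24,25] y:[14,19] z:[12,14] -> miss, prune
  N5 x:[19,24] y:[28,39] z:[16,44] -> miss, prune
  N8 x:[15,23] y:[2,22] z:[18,42] -> hit [18,22], descend [3, 9, 16]
    N3 x:[15,16] y:[2,6] z:[19,21] -> miss, prune
    N9 x:[68/3,23] y:[2,7] z:[41,42] -> miss, prune
    N16 x:[49/3,18] y:[18,22] z:[18,22] -> hit [18,18] leaf, test {P3@t=18}
  N15 x:[38/3,19] y:[27,43] z:[25,42] -> miss, prune

Visited [0, 1, 11, 12, 13, 5, 8, 3, 9, 16, 15]. Tests: 11 box, 1 leaf. Nearest: P3.

== RESULT ==
1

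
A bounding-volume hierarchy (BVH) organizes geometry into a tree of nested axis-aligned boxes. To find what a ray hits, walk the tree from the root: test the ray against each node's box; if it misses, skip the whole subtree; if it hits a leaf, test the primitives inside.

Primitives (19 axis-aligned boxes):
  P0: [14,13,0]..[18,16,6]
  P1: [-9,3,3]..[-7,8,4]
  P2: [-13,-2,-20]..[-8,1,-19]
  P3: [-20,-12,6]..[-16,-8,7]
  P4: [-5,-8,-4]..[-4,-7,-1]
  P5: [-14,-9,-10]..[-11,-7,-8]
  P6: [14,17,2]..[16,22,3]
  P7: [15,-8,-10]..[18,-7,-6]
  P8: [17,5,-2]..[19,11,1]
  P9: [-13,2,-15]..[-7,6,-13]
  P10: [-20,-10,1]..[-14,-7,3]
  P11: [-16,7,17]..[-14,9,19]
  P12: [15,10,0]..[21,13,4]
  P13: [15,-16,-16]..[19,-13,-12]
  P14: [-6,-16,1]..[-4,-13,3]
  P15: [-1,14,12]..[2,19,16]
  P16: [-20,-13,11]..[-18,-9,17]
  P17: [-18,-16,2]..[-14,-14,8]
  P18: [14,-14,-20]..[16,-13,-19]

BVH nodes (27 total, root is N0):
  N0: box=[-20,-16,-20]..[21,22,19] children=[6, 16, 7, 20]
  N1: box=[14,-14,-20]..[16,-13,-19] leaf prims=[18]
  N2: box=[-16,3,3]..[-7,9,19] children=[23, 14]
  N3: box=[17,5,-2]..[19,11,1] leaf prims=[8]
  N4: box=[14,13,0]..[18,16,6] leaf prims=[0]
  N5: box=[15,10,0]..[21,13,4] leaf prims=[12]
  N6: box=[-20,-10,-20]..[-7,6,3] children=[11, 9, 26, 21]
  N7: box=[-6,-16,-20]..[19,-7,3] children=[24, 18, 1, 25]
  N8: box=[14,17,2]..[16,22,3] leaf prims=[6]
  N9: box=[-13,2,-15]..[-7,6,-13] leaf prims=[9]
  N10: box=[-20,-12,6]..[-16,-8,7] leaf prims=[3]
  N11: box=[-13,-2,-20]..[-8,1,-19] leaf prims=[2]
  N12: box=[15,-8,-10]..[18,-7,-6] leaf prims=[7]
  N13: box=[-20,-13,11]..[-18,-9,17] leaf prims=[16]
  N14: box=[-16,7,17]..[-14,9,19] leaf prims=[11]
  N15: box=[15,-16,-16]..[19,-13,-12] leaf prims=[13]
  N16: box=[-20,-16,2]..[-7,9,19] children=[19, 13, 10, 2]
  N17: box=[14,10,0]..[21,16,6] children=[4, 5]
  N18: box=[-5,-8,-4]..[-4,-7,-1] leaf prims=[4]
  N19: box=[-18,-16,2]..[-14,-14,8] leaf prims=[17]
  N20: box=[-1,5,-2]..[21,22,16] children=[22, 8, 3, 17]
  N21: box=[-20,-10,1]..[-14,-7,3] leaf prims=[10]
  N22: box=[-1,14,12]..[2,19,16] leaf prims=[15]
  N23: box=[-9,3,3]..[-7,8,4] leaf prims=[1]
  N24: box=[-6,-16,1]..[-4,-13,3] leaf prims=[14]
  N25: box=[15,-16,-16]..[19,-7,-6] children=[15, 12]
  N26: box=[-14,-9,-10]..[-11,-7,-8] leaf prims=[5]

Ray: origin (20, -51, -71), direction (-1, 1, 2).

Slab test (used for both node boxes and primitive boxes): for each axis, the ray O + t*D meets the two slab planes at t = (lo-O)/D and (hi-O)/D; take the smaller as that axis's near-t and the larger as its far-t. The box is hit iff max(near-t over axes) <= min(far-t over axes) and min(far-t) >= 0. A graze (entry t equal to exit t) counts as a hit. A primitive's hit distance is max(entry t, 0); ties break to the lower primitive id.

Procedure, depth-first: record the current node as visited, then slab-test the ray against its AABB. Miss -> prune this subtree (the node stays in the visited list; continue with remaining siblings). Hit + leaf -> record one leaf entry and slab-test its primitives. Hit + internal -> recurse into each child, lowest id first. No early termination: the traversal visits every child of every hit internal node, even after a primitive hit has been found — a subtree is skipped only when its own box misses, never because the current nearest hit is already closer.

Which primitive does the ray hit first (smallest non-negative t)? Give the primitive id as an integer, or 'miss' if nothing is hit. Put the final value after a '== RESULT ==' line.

Walk:
N0 x:[-1,40] y:[35,73] z:[51/2,45] -> hit [35,40], descend [6, 7, 16, 20]
  N6 x:[27,40] y:[41,57] z:[51/2,37] -> miss, prune
  N7 x:[1,26] y:[35,44] z:[51/2,37] -> miss, prune
  N16 x:[27,40] y:[35,60] z:[73/2,45] -> hit [73/2,40], descend [2, 10, 13, 19]
    N2 x:[27,36] y:[54,60] z:[37,45] -> miss, prune
    N10 x:[36,40] y:[39,43] z:[77/2,39] -> hit [39,39] leaf, test {P3@t=39}
    N13 x:[38,40] y:[38,42] z:[41,44] -> miss, prune
    N19 x:[34,38] y:[35,37] z:[73/2,79/2] -> hit [73/2,37] leaf, test {P17@t=73/2}
  N20 x:[-1,21] y:[56,73] z:[69/2,87/2] -> miss, prune

order=[0, 6, 7, 16, 2, 10, 13, 19, 20]  |boxes|=9  |leaves|=2  hit=P17

== RESULT ==
17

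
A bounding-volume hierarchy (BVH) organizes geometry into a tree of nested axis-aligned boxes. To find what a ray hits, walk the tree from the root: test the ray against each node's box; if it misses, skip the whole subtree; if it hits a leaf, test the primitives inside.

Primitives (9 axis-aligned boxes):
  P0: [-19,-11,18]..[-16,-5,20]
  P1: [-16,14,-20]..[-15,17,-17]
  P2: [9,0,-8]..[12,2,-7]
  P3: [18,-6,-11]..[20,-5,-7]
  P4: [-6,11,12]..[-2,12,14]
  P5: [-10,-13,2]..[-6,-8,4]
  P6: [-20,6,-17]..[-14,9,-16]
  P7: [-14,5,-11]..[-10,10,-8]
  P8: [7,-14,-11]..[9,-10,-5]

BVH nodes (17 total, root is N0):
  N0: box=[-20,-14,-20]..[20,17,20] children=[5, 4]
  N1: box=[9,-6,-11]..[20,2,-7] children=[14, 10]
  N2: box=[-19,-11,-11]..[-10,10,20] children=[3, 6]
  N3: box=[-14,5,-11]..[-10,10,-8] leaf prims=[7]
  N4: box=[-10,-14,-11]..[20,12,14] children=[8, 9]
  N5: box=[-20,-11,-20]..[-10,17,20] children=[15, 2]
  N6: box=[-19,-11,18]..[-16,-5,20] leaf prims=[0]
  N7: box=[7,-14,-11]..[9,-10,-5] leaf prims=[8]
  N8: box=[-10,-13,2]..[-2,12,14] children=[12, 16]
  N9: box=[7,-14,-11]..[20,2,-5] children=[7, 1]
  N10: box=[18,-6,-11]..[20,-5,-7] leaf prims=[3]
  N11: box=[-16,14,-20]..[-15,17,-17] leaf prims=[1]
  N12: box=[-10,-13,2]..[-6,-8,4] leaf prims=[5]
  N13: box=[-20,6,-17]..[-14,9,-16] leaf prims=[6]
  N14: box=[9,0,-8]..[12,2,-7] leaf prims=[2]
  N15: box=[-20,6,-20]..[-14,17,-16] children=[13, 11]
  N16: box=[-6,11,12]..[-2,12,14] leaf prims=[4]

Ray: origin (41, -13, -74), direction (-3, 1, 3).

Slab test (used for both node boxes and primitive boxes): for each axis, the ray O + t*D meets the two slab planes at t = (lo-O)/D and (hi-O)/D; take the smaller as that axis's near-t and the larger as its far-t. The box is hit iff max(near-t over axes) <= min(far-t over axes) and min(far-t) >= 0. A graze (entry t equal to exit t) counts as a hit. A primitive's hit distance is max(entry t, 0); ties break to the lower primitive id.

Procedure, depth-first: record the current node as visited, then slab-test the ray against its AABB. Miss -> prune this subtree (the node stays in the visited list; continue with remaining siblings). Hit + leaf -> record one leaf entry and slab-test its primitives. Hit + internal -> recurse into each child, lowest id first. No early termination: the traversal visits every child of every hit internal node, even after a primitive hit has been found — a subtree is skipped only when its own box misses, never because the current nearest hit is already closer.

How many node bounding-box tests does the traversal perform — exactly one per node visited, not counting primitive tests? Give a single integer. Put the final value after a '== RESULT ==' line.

Traverse from the root:
N0 x:[7,61/3] y:[-1,30] z:[18,94/3] -> hit [18,61/3], descend [4, 5]
  N4 x:[7,17] y:[-1,25] z:[21,88/3] -> miss, prune
  N5 x:[17,61/3] y:[2,30] z:[18,94/3] -> hit [18,61/3], descend [2, 15]
    N2 x:[17,20] y:[2,23] z:[21,94/3] -> miss, prune
    N15 x:[55/3,61/3] y:[19,30] z:[18,58/3] -> hit [19,58/3], descend [11, 13]
      N11 x:[56/3,19] y:[27,30] z:[18,19] -> miss, prune
      N13 x:[55/3,61/3] y:[19,22] z:[19,58/3] -> hit [19,58/3] leaf, test {P6@t=19}

order=[0, 4, 5, 2, 15, 11, 13]  |boxes|=7  |leaves|=1  hit=P6

== RESULT ==
7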